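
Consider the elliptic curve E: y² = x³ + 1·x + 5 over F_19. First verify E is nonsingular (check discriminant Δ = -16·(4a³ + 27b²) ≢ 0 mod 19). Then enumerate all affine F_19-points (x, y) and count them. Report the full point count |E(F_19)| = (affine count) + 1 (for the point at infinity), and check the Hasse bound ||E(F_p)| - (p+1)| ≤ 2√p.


Affine points = {(0, 9), (0, 10), (1, 8), (1, 11), (3, 4), (3, 15), (4, 4), (4, 15), (11, 6), (11, 13), (12, 4), (12, 15), (13, 7), (13, 12)}; affine count = 14; |E(F_19)| = 15.

Discriminant check: Δ ∝ 4a³ + 27b² = 4·1³ + 27·5² = 4·1 + 27·25 ≡ 14 (mod 19). Nonzero ⇒ E is nonsingular.
For each x ∈ F_19, compute rhs = x³ + 1·x + 5 mod 19, then count y ∈ F_19 with y² ≡ rhs.
  x = 0: rhs = 5, matching y values: 9, 10 (2 points).
  x = 1: rhs = 7, matching y values: 8, 11 (2 points).
  x = 2: rhs = 15, matching y values: none (0 points).
  x = 3: rhs = 16, matching y values: 4, 15 (2 points).
  x = 4: rhs = 16, matching y values: 4, 15 (2 points).
  x = 5: rhs = 2, matching y values: none (0 points).
  x = 6: rhs = 18, matching y values: none (0 points).
  x = 7: rhs = 13, matching y values: none (0 points).
  x = 8: rhs = 12, matching y values: none (0 points).
  x = 9: rhs = 2, matching y values: none (0 points).
  x = 10: rhs = 8, matching y values: none (0 points).
  x = 11: rhs = 17, matching y values: 6, 13 (2 points).
  x = 12: rhs = 16, matching y values: 4, 15 (2 points).
  x = 13: rhs = 11, matching y values: 7, 12 (2 points).
  x = 14: rhs = 8, matching y values: none (0 points).
  x = 15: rhs = 13, matching y values: none (0 points).
  x = 16: rhs = 13, matching y values: none (0 points).
  x = 17: rhs = 14, matching y values: none (0 points).
  x = 18: rhs = 3, matching y values: none (0 points).
Total affine count: 14.
Full point count |E(F_19)| = 14 + 1 = 15.
Hasse bound: |15 − (19+1)| = |-5| = 5 ≤ 2√19 ≈ 8.7178 ✓.


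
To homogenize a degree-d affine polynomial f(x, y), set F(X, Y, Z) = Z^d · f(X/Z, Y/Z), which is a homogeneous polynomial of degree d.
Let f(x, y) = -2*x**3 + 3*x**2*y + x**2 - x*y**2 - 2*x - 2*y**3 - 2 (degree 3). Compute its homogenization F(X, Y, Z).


F(X, Y, Z) = -2*X**3 + 3*X**2*Y + X**2*Z - X*Y**2 - 2*X*Z**2 - 2*Y**3 - 2*Z**3

deg(f) = 3.
Substitute x = X/Z, y = Y/Z into f, then multiply by Z^3.
  monomial -2·x^3·y^0 ↦ -2·X^3·Y^0·Z^0.
  monomial 3·x^2·y^1 ↦ 3·X^2·Y^1·Z^0.
  monomial 1·x^2·y^0 ↦ 1·X^2·Y^0·Z^1.
  monomial -1·x^1·y^2 ↦ -1·X^1·Y^2·Z^0.
  monomial -2·x^1·y^0 ↦ -2·X^1·Y^0·Z^2.
  monomial -2·x^0·y^3 ↦ -2·X^0·Y^3·Z^0.
  monomial -2·x^0·y^0 ↦ -2·X^0·Y^0·Z^3.
Collecting: F(X, Y, Z) = -2*X**3 + 3*X**2*Y + X**2*Z - X*Y**2 - 2*X*Z**2 - 2*Y**3 - 2*Z**3.


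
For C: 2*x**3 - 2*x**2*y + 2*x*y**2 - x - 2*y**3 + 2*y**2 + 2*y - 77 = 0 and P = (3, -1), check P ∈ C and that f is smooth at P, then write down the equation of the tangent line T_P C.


Tangent line at P: 67*x - 38*y - 239 = 0.

Step 1: f(3, -1) = 0, so P lies on C.
Step 2: partial derivatives
  f_x(x, y) = 6*x**2 - 4*x*y + 2*y**2 - 1, f_y(x, y) = -2*x**2 + 4*x*y - 6*y**2 + 4*y + 2.
  f_x(P) = 67, f_y(P) = -38 (gradient nonzero, so P is smooth).
Step 3: tangent line at P: 67·(x − 3) + -38·(y − -1) = 0.
Expanding: 67*x - 38*y - 239 = 0.


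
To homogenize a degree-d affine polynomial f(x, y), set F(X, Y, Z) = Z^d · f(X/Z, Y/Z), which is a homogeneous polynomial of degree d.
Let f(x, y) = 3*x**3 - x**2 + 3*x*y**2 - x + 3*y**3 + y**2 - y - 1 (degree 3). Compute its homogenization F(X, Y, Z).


F(X, Y, Z) = 3*X**3 - X**2*Z + 3*X*Y**2 - X*Z**2 + 3*Y**3 + Y**2*Z - Y*Z**2 - Z**3

deg(f) = 3.
Substitute x = X/Z, y = Y/Z into f, then multiply by Z^3.
  monomial 3·x^3·y^0 ↦ 3·X^3·Y^0·Z^0.
  monomial -1·x^2·y^0 ↦ -1·X^2·Y^0·Z^1.
  monomial 3·x^1·y^2 ↦ 3·X^1·Y^2·Z^0.
  monomial -1·x^1·y^0 ↦ -1·X^1·Y^0·Z^2.
  monomial 3·x^0·y^3 ↦ 3·X^0·Y^3·Z^0.
  monomial 1·x^0·y^2 ↦ 1·X^0·Y^2·Z^1.
  monomial -1·x^0·y^1 ↦ -1·X^0·Y^1·Z^2.
  monomial -1·x^0·y^0 ↦ -1·X^0·Y^0·Z^3.
Collecting: F(X, Y, Z) = 3*X**3 - X**2*Z + 3*X*Y**2 - X*Z**2 + 3*Y**3 + Y**2*Z - Y*Z**2 - Z**3.


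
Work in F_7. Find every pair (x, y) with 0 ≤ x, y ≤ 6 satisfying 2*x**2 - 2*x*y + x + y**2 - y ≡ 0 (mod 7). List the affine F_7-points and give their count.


Affine F_7-points: {(0, 0), (0, 1), (1, 4), (1, 6), (3, 0), (4, 1), (6, 2), (6, 4)}; count = 8.

For each of the 49 pairs (x, y) ∈ F_7², evaluate f(x, y) mod 7. Record the zeros.
  x = 0: [0↦0, 1↦0, 2↦2, 3↦6, 4↦5, 5↦6, 6↦2]  zeros at y ∈ {0, 1}
  x = 1: [0↦3, 1↦1, 2↦1, 3↦3, 4↦0, 5↦6, 6↦0]  zeros at y ∈ {4, 6}
  x = 2: [0↦3, 1↦6, 2↦4, 3↦4, 4↦6, 5↦3, 6↦2]  zeros at y ∈ ∅
  x = 3: [0↦0, 1↦1, 2↦4, 3↦2, 4↦2, 5↦4, 6↦1]  zeros at y ∈ {0}
  x = 4: [0↦1, 1↦0, 2↦1, 3↦4, 4↦2, 5↦2, 6↦4]  zeros at y ∈ {1}
  x = 5: [0↦6, 1↦3, 2↦2, 3↦3, 4↦6, 5↦4, 6↦4]  zeros at y ∈ ∅
  x = 6: [0↦1, 1↦3, 2↦0, 3↦6, 4↦0, 5↦3, 6↦1]  zeros at y ∈ {2, 4}
Collecting zeros: affine points = {(0, 0), (0, 1), (1, 4), (1, 6), (3, 0), (4, 1), (6, 2), (6, 4)}.
Total count |C(F_7)_aff| = 8.


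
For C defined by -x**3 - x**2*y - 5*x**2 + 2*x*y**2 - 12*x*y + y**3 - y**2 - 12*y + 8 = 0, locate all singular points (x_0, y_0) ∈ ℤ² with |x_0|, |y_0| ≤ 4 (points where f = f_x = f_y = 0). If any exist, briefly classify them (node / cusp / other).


Singular points: {(-2, 2)}; classification: node.

Compute partial derivatives:
  f_x = -3*x**2 - 2*x*y - 10*x + 2*y**2 - 12*y.
  f_y = -x**2 + 4*x*y - 12*x + 3*y**2 - 2*y - 12.
Scan x_0 ∈ {−4, ..., 4}. For each x_0, f_y(x_0, y) is a polynomial in y; find its integer roots y ∈ {−4, ..., 4}, then test f_x and f at those candidates.
  x = -4: f_y(-4, y) = 3*y**2 - 18*y + 20; no integer root y with |y| ≤ 4.
  x = -3: f_y(-3, y) = 3*y**2 - 14*y + 15; vanishes at y ∈ {3}. (-3, 3): f_x = 3 ≠ 0.
  x = -2: f_y(-2, y) = 3*y**2 - 10*y + 8; vanishes at y ∈ {2}. (-2, 2): f_x = 0, f = 0 — SINGULAR.
  x = -1: f_y(-1, y) = 3*y**2 - 6*y - 1; no integer root y with |y| ≤ 4.
  x = 0: f_y(0, y) = 3*y**2 - 2*y - 12; no integer root y with |y| ≤ 4.
  x = 1: f_y(1, y) = 3*y**2 + 2*y - 25; no integer root y with |y| ≤ 4.
  x = 2: f_y(2, y) = 3*y**2 + 6*y - 40; no integer root y with |y| ≤ 4.
  x = 3: f_y(3, y) = 3*y**2 + 10*y - 57; vanishes at y ∈ {3}. (3, 3): f_x = -93 ≠ 0.
  x = 4: f_y(4, y) = 3*y**2 + 14*y - 76; no integer root y with |y| ≤ 4.
Only singular point on the grid: (-2, 2).
Classify: substitute x = -2 + u, y = 2 + v and expand: f = -u**3 - u**2*v - u**2 + 2*u*v**2 + v**3 + v**2.
No constant or linear terms (consistent with a singular point). Quadratic part: -u**2 + v**2. Cubic part: -u**3 - u**2*v + 2*u*v**2 + v**3.
The quadratic part v**2 - u**2 = (v − u)(v + u) splits into two distinct linear factors, so there are two distinct tangent lines y − 2 = ±(x − -2) — this is a node (ordinary double point).
Classification: node.


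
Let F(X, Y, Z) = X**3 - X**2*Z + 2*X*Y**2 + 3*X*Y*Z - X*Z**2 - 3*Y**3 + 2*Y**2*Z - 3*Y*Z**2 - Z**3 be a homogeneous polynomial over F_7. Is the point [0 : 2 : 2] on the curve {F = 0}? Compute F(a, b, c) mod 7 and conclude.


F(0,2,2) ≡ 2 (mod 7); P is NOT on the curve.

Evaluate F(0, 2, 2) term-by-term (mod 7).
  X**3 ↦ 1·0·1·1 = 0
  -X**2*Z ↦ -1·0·1·2 = 0
  2*X*Y**2 ↦ 2·0·4·1 = 0
  3*X*Y*Z ↦ 3·0·2·2 = 0
  -X*Z**2 ↦ -1·0·1·4 = 0
  -3*Y**3 ↦ -3·1·8·1 = -24
  2*Y**2*Z ↦ 2·1·4·2 = 16
  -3*Y*Z**2 ↦ -3·1·2·4 = -24
  -Z**3 ↦ -1·1·1·8 = -8
Sum: F(0, 2, 2) = (0) + (0) + (0) + (0) + (0) + (-24) + (16) + (-24) + (-8) = -40.
Reducing mod 7: -40 ≡ 2 (mod 7).
Since F(a, b, c) ≡ 2 ≠ 0 (mod 7), P does NOT lie on the curve.


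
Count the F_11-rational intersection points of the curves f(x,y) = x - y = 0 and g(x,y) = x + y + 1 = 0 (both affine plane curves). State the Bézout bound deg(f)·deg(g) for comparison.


Common zeros: {(5, 5)}; count = 1; Bézout bound = 1.

deg(f) = 1, deg(g) = 1, so Bézout bound = 1.
Scan x ∈ F_11. For each x, list the y ∈ F_11 with f(x, y) ≡ 0 and those with g(x, y) ≡ 0 (mod 11); the common zeros in that column are the intersection.
  x = 0: f ≡ 0 at y ∈ {0}; g ≡ 0 at y ∈ {10}; common: ∅.
  x = 1: f ≡ 0 at y ∈ {1}; g ≡ 0 at y ∈ {9}; common: ∅.
  x = 2: f ≡ 0 at y ∈ {2}; g ≡ 0 at y ∈ {8}; common: ∅.
  x = 3: f ≡ 0 at y ∈ {3}; g ≡ 0 at y ∈ {7}; common: ∅.
  x = 4: f ≡ 0 at y ∈ {4}; g ≡ 0 at y ∈ {6}; common: ∅.
  x = 5: f ≡ 0 at y ∈ {5}; g ≡ 0 at y ∈ {5}; common: {5}.
  x = 6: f ≡ 0 at y ∈ {6}; g ≡ 0 at y ∈ {4}; common: ∅.
  x = 7: f ≡ 0 at y ∈ {7}; g ≡ 0 at y ∈ {3}; common: ∅.
  x = 8: f ≡ 0 at y ∈ {8}; g ≡ 0 at y ∈ {2}; common: ∅.
  x = 9: f ≡ 0 at y ∈ {9}; g ≡ 0 at y ∈ {1}; common: ∅.
  x = 10: f ≡ 0 at y ∈ {10}; g ≡ 0 at y ∈ {0}; common: ∅.
Collecting: common zeros = {(5, 5)}, so the count is 1.
Comparison with the Bézout bound: 1 ≤ 1 = deg(f)·deg(g), as expected for curves with no common component (the bound is attained).


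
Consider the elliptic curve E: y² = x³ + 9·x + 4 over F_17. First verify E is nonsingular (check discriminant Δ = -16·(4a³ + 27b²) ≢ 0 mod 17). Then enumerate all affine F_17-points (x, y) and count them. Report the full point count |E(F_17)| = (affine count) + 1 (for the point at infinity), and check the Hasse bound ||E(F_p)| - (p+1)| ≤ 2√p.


Affine points = {(0, 2), (0, 15), (2, 8), (2, 9), (4, 6), (4, 11), (5, 2), (5, 15), (6, 6), (6, 11), (7, 6), (7, 11), (9, 7), (9, 10), (12, 2), (12, 15), (14, 1), (14, 16)}; affine count = 18; |E(F_17)| = 19.

Discriminant check: Δ ∝ 4a³ + 27b² = 4·9³ + 27·4² = 4·729 + 27·16 ≡ 16 (mod 17). Nonzero ⇒ E is nonsingular.
For each x ∈ F_17, compute rhs = x³ + 9·x + 4 mod 17, then count y ∈ F_17 with y² ≡ rhs.
  x = 0: rhs = 4, matching y values: 2, 15 (2 points).
  x = 1: rhs = 14, matching y values: none (0 points).
  x = 2: rhs = 13, matching y values: 8, 9 (2 points).
  x = 3: rhs = 7, matching y values: none (0 points).
  x = 4: rhs = 2, matching y values: 6, 11 (2 points).
  x = 5: rhs = 4, matching y values: 2, 15 (2 points).
  x = 6: rhs = 2, matching y values: 6, 11 (2 points).
  x = 7: rhs = 2, matching y values: 6, 11 (2 points).
  x = 8: rhs = 10, matching y values: none (0 points).
  x = 9: rhs = 15, matching y values: 7, 10 (2 points).
  x = 10: rhs = 6, matching y values: none (0 points).
  x = 11: rhs = 6, matching y values: none (0 points).
  x = 12: rhs = 4, matching y values: 2, 15 (2 points).
  x = 13: rhs = 6, matching y values: none (0 points).
  x = 14: rhs = 1, matching y values: 1, 16 (2 points).
  x = 15: rhs = 12, matching y values: none (0 points).
  x = 16: rhs = 11, matching y values: none (0 points).
Total affine count: 18.
Full point count |E(F_17)| = 18 + 1 = 19.
Hasse bound: |19 − (17+1)| = |1| = 1 ≤ 2√17 ≈ 8.2462 ✓.


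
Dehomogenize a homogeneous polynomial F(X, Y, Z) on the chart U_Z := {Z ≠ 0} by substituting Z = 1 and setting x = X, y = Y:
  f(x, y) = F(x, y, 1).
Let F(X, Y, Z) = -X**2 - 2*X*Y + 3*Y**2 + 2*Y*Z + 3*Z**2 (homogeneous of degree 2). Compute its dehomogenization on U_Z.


f(x, y) = -x**2 - 2*x*y + 3*y**2 + 2*y + 3

On U_Z we set Z = 1. Each monomial c·X^i·Y^j·Z^k in F becomes c·x^i·y^j·1^k = c·x^i·y^j.
Substituting Z = 1: F(X, Y, 1) = -x**2 - 2*x*y + 3*y**2 + 2*y + 3.
Note: deg(f) ≤ deg(F) = 2; strict inequality happens when F is divisible by Z (lost terms).


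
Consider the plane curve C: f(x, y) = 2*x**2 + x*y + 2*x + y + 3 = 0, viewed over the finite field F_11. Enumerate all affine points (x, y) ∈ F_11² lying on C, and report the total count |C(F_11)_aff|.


Affine F_11-points: {(0, 8), (1, 2), (2, 6), (3, 7), (4, 9), (5, 6), (6, 8), (7, 9), (8, 2), (9, 7)}; count = 10.

For each of the 121 pairs (x, y) ∈ F_11², evaluate f(x, y) mod 11. Record the zeros.
  x = 0: [0↦3, 1↦4, 2↦5, 3↦6, 4↦7, 5↦8, 6↦9, 7↦10, 8↦0, 9↦1, 10↦2]  zeros at y ∈ {8}
  x = 1: [0↦7, 1↦9, 2↦0, 3↦2, 4↦4, 5↦6, 6↦8, 7↦10, 8↦1, 9↦3, 10↦5]  zeros at y ∈ {2}
  x = 2: [0↦4, 1↦7, 2↦10, 3↦2, 4↦5, 5↦8, 6↦0, 7↦3, 8↦6, 9↦9, 10↦1]  zeros at y ∈ {6}
  x = 3: [0↦5, 1↦9, 2↦2, 3↦6, 4↦10, 5↦3, 6↦7, 7↦0, 8↦4, 9↦8, 10↦1]  zeros at y ∈ {7}
  x = 4: [0↦10, 1↦4, 2↦9, 3↦3, 4↦8, 5↦2, 6↦7, 7↦1, 8↦6, 9↦0, 10↦5]  zeros at y ∈ {9}
  x = 5: [0↦8, 1↦3, 2↦9, 3↦4, 4↦10, 5↦5, 6↦0, 7↦6, 8↦1, 9↦7, 10↦2]  zeros at y ∈ {6}
  x = 6: [0↦10, 1↦6, 2↦2, 3↦9, 4↦5, 5↦1, 6↦8, 7↦4, 8↦0, 9↦7, 10↦3]  zeros at y ∈ {8}
  x = 7: [0↦5, 1↦2, 2↦10, 3↦7, 4↦4, 5↦1, 6↦9, 7↦6, 8↦3, 9↦0, 10↦8]  zeros at y ∈ {9}
  x = 8: [0↦4, 1↦2, 2↦0, 3↦9, 4↦7, 5↦5, 6↦3, 7↦1, 8↦10, 9↦8, 10↦6]  zeros at y ∈ {2}
  x = 9: [0↦7, 1↦6, 2↦5, 3↦4, 4↦3, 5↦2, 6↦1, 7↦0, 8↦10, 9↦9, 10↦8]  zeros at y ∈ {7}
  x = 10: [0↦3, 1↦3, 2↦3, 3↦3, 4↦3, 5↦3, 6↦3, 7↦3, 8↦3, 9↦3, 10↦3]  zeros at y ∈ ∅
Collecting zeros: affine points = {(0, 8), (1, 2), (2, 6), (3, 7), (4, 9), (5, 6), (6, 8), (7, 9), (8, 2), (9, 7)}.
Total count |C(F_11)_aff| = 10.


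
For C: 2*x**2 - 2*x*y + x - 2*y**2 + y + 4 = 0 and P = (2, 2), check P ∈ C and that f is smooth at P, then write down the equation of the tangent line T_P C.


Tangent line at P: 5*x - 11*y + 12 = 0.

Step 1: f(2, 2) = 0, so P lies on C.
Step 2: partial derivatives
  f_x(x, y) = 4*x - 2*y + 1, f_y(x, y) = -2*x - 4*y + 1.
  f_x(P) = 5, f_y(P) = -11 (gradient nonzero, so P is smooth).
Step 3: tangent line at P: 5·(x − 2) + -11·(y − 2) = 0.
Expanding: 5*x - 11*y + 12 = 0.


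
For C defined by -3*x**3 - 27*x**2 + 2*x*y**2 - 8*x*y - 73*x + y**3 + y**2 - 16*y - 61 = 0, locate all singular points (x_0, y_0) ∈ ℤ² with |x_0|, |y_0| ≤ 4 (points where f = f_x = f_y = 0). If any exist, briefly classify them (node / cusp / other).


Singular points: {(-3, 2)}; classification: cusp.

Compute partial derivatives:
  f_x = -9*x**2 - 54*x + 2*y**2 - 8*y - 73.
  f_y = 4*x*y - 8*x + 3*y**2 + 2*y - 16.
Scan x_0 ∈ {−4, ..., 4}. For each x_0, f_y(x_0, y) is a polynomial in y; find its integer roots y ∈ {−4, ..., 4}, then test f_x and f at those candidates.
  x = -4: f_y(-4, y) = 3*y**2 - 14*y + 16; vanishes at y ∈ {2}. (-4, 2): f_x = -9 ≠ 0.
  x = -3: f_y(-3, y) = 3*y**2 - 10*y + 8; vanishes at y ∈ {2}. (-3, 2): f_x = 0, f = 0 — SINGULAR.
  x = -2: f_y(-2, y) = 3*y**2 - 6*y; vanishes at y ∈ {0, 2}. (-2, 0): f_x = -1 ≠ 0; (-2, 2): f_x = -9 ≠ 0.
  x = -1: f_y(-1, y) = 3*y**2 - 2*y - 8; vanishes at y ∈ {2}. (-1, 2): f_x = -36 ≠ 0.
  x = 0: f_y(0, y) = 3*y**2 + 2*y - 16; vanishes at y ∈ {2}. (0, 2): f_x = -81 ≠ 0.
  x = 1: f_y(1, y) = 3*y**2 + 6*y - 24; vanishes at y ∈ {-4, 2}. (1, -4): f_x = -72 ≠ 0; (1, 2): f_x = -144 ≠ 0.
  x = 2: f_y(2, y) = 3*y**2 + 10*y - 32; vanishes at y ∈ {2}. (2, 2): f_x = -225 ≠ 0.
  x = 3: f_y(3, y) = 3*y**2 + 14*y - 40; vanishes at y ∈ {2}. (3, 2): f_x = -324 ≠ 0.
  x = 4: f_y(4, y) = 3*y**2 + 18*y - 48; vanishes at y ∈ {2}. (4, 2): f_x = -441 ≠ 0.
Only singular point on the grid: (-3, 2).
Classify: substitute x = -3 + u, y = 2 + v and expand: f = -3*u**3 + 2*u*v**2 + v**3 + v**2.
No constant or linear terms (consistent with a singular point). Quadratic part: v**2. Cubic part: -3*u**3 + 2*u*v**2 + v**3.
The quadratic part v**2 is a perfect square, so there is a single (double) tangent line v = 0, i.e. y = 2. Restricting the cubic part to that line (v = 0) leaves -3*u**3 ≠ 0, so f is not divisible by v and the branch is v² ≈ 3*u**3 to lowest order — this is a cusp.
Classification: cusp.


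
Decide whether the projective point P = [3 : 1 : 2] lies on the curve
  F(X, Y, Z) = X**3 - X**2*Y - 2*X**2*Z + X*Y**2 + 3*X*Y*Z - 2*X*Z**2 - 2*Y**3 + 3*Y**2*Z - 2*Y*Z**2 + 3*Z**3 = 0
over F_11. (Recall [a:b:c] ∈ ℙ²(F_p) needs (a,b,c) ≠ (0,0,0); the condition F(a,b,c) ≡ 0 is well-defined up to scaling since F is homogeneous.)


F(3,1,2) ≡ 10 (mod 11); P is NOT on the curve.

Evaluate F(3, 1, 2) term-by-term (mod 11).
  X**3 ↦ 1·27·1·1 = 27
  -X**2*Y ↦ -1·9·1·1 = -9
  -2*X**2*Z ↦ -2·9·1·2 = -36
  X*Y**2 ↦ 1·3·1·1 = 3
  3*X*Y*Z ↦ 3·3·1·2 = 18
  -2*X*Z**2 ↦ -2·3·1·4 = -24
  -2*Y**3 ↦ -2·1·1·1 = -2
  3*Y**2*Z ↦ 3·1·1·2 = 6
  -2*Y*Z**2 ↦ -2·1·1·4 = -8
  3*Z**3 ↦ 3·1·1·8 = 24
Sum: F(3, 1, 2) = (27) + (-9) + (-36) + (3) + (18) + (-24) + (-2) + (6) + (-8) + (24) = -1.
Reducing mod 11: -1 ≡ 10 (mod 11).
Since F(a, b, c) ≡ 10 ≠ 0 (mod 11), P does NOT lie on the curve.


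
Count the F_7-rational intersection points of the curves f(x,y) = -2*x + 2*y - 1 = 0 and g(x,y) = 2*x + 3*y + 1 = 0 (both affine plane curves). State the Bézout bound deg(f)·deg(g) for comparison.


Common zeros: {(3, 0)}; count = 1; Bézout bound = 1.

deg(f) = 1, deg(g) = 1, so Bézout bound = 1.
Scan x ∈ F_7. For each x, list the y ∈ F_7 with f(x, y) ≡ 0 and those with g(x, y) ≡ 0 (mod 7); the common zeros in that column are the intersection.
  x = 0: f ≡ 0 at y ∈ {4}; g ≡ 0 at y ∈ {2}; common: ∅.
  x = 1: f ≡ 0 at y ∈ {5}; g ≡ 0 at y ∈ {6}; common: ∅.
  x = 2: f ≡ 0 at y ∈ {6}; g ≡ 0 at y ∈ {3}; common: ∅.
  x = 3: f ≡ 0 at y ∈ {0}; g ≡ 0 at y ∈ {0}; common: {0}.
  x = 4: f ≡ 0 at y ∈ {1}; g ≡ 0 at y ∈ {4}; common: ∅.
  x = 5: f ≡ 0 at y ∈ {2}; g ≡ 0 at y ∈ {1}; common: ∅.
  x = 6: f ≡ 0 at y ∈ {3}; g ≡ 0 at y ∈ {5}; common: ∅.
Collecting: common zeros = {(3, 0)}, so the count is 1.
Comparison with the Bézout bound: 1 ≤ 1 = deg(f)·deg(g), as expected for curves with no common component (the bound is attained).


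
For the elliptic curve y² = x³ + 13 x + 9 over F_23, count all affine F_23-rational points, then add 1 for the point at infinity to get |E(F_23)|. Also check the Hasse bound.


Affine points = {(0, 3), (0, 20), (1, 0), (3, 11), (3, 12), (6, 2), (6, 21), (7, 11), (7, 12), (8, 2), (8, 21), (9, 2), (9, 21), (10, 9), (10, 14), (13, 11), (13, 12), (16, 9), (16, 14), (18, 7), (18, 16), (19, 10), (19, 13), (20, 9), (20, 14), (22, 8), (22, 15)}; affine count = 27; |E(F_23)| = 28.

Discriminant check: Δ ∝ 4a³ + 27b² = 4·13³ + 27·9² = 4·2197 + 27·81 ≡ 4 (mod 23). Nonzero ⇒ E is nonsingular.
For each x ∈ F_23, compute rhs = x³ + 13·x + 9 mod 23, then count y ∈ F_23 with y² ≡ rhs.
  x = 0: rhs = 9, matching y values: 3, 20 (2 points).
  x = 1: rhs = 0, matching y values: 0 (1 points).
  x = 2: rhs = 20, matching y values: none (0 points).
  x = 3: rhs = 6, matching y values: 11, 12 (2 points).
  x = 4: rhs = 10, matching y values: none (0 points).
  x = 5: rhs = 15, matching y values: none (0 points).
  x = 6: rhs = 4, matching y values: 2, 21 (2 points).
  x = 7: rhs = 6, matching y values: 11, 12 (2 points).
  x = 8: rhs = 4, matching y values: 2, 21 (2 points).
  x = 9: rhs = 4, matching y values: 2, 21 (2 points).
  x = 10: rhs = 12, matching y values: 9, 14 (2 points).
  x = 11: rhs = 11, matching y values: none (0 points).
  x = 12: rhs = 7, matching y values: none (0 points).
  x = 13: rhs = 6, matching y values: 11, 12 (2 points).
  x = 14: rhs = 14, matching y values: none (0 points).
  x = 15: rhs = 14, matching y values: none (0 points).
  x = 16: rhs = 12, matching y values: 9, 14 (2 points).
  x = 17: rhs = 14, matching y values: none (0 points).
  x = 18: rhs = 3, matching y values: 7, 16 (2 points).
  x = 19: rhs = 8, matching y values: 10, 13 (2 points).
  x = 20: rhs = 12, matching y values: 9, 14 (2 points).
  x = 21: rhs = 21, matching y values: none (0 points).
  x = 22: rhs = 18, matching y values: 8, 15 (2 points).
Total affine count: 27.
Full point count |E(F_23)| = 27 + 1 = 28.
Hasse bound: |28 − (23+1)| = |4| = 4 ≤ 2√23 ≈ 9.5917 ✓.


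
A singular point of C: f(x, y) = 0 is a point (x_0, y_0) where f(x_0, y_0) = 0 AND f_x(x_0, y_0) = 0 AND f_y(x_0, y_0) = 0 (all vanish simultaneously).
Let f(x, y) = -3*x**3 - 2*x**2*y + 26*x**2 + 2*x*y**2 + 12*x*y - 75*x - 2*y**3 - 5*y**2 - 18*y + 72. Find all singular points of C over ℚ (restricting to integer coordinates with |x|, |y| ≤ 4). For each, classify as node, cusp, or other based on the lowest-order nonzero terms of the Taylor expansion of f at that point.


Singular points: {(3, 0)}; classification: node.

Compute partial derivatives:
  f_x = -9*x**2 - 4*x*y + 52*x + 2*y**2 + 12*y - 75.
  f_y = -2*x**2 + 4*x*y + 12*x - 6*y**2 - 10*y - 18.
Scan x_0 ∈ {−4, ..., 4}. For each x_0, f_y(x_0, y) is a polynomial in y; find its integer roots y ∈ {−4, ..., 4}, then test f_x and f at those candidates.
  x = -4: f_y(-4, y) = -6*y**2 - 26*y - 98; no integer root y with |y| ≤ 4.
  x = -3: f_y(-3, y) = -6*y**2 - 22*y - 72; no integer root y with |y| ≤ 4.
  x = -2: f_y(-2, y) = -6*y**2 - 18*y - 50; no integer root y with |y| ≤ 4.
  x = -1: f_y(-1, y) = -6*y**2 - 14*y - 32; no integer root y with |y| ≤ 4.
  x = 0: f_y(0, y) = -6*y**2 - 10*y - 18; no integer root y with |y| ≤ 4.
  x = 1: f_y(1, y) = -6*y**2 - 6*y - 8; no integer root y with |y| ≤ 4.
  x = 2: f_y(2, y) = -6*y**2 - 2*y - 2; no integer root y with |y| ≤ 4.
  x = 3: f_y(3, y) = -6*y**2 + 2*y; vanishes at y ∈ {0}. (3, 0): f_x = 0, f = 0 — SINGULAR.
  x = 4: f_y(4, y) = -6*y**2 + 6*y - 2; no integer root y with |y| ≤ 4.
Only singular point on the grid: (3, 0).
Classify: substitute x = 3 + u, y = 0 + v and expand: f = -3*u**3 - 2*u**2*v - u**2 + 2*u*v**2 - 2*v**3 + v**2.
No constant or linear terms (consistent with a singular point). Quadratic part: -u**2 + v**2. Cubic part: -3*u**3 - 2*u**2*v + 2*u*v**2 - 2*v**3.
The quadratic part v**2 - u**2 = (v − u)(v + u) splits into two distinct linear factors, so there are two distinct tangent lines y − 0 = ±(x − 3) — this is a node (ordinary double point).
Classification: node.


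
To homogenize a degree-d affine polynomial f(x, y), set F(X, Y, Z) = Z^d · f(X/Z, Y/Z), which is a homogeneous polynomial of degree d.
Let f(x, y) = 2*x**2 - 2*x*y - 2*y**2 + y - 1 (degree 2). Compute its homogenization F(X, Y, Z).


F(X, Y, Z) = 2*X**2 - 2*X*Y - 2*Y**2 + Y*Z - Z**2

deg(f) = 2.
Substitute x = X/Z, y = Y/Z into f, then multiply by Z^2.
  monomial 2·x^2·y^0 ↦ 2·X^2·Y^0·Z^0.
  monomial -2·x^1·y^1 ↦ -2·X^1·Y^1·Z^0.
  monomial -2·x^0·y^2 ↦ -2·X^0·Y^2·Z^0.
  monomial 1·x^0·y^1 ↦ 1·X^0·Y^1·Z^1.
  monomial -1·x^0·y^0 ↦ -1·X^0·Y^0·Z^2.
Collecting: F(X, Y, Z) = 2*X**2 - 2*X*Y - 2*Y**2 + Y*Z - Z**2.


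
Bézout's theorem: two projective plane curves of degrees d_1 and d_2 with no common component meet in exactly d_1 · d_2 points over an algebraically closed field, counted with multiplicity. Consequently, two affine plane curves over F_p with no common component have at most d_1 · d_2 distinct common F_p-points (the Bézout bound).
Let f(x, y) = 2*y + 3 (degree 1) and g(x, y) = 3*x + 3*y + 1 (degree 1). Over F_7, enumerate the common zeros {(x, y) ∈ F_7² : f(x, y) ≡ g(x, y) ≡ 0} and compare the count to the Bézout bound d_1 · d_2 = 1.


Common zeros: {(0, 2)}; count = 1; Bézout bound = 1.

deg(f) = 1, deg(g) = 1, so Bézout bound = 1.
Scan x ∈ F_7. For each x, list the y ∈ F_7 with f(x, y) ≡ 0 and those with g(x, y) ≡ 0 (mod 7); the common zeros in that column are the intersection.
  x = 0: f ≡ 0 at y ∈ {2}; g ≡ 0 at y ∈ {2}; common: {2}.
  x = 1: f ≡ 0 at y ∈ {2}; g ≡ 0 at y ∈ {1}; common: ∅.
  x = 2: f ≡ 0 at y ∈ {2}; g ≡ 0 at y ∈ {0}; common: ∅.
  x = 3: f ≡ 0 at y ∈ {2}; g ≡ 0 at y ∈ {6}; common: ∅.
  x = 4: f ≡ 0 at y ∈ {2}; g ≡ 0 at y ∈ {5}; common: ∅.
  x = 5: f ≡ 0 at y ∈ {2}; g ≡ 0 at y ∈ {4}; common: ∅.
  x = 6: f ≡ 0 at y ∈ {2}; g ≡ 0 at y ∈ {3}; common: ∅.
Collecting: common zeros = {(0, 2)}, so the count is 1.
Comparison with the Bézout bound: 1 ≤ 1 = deg(f)·deg(g), as expected for curves with no common component (the bound is attained).


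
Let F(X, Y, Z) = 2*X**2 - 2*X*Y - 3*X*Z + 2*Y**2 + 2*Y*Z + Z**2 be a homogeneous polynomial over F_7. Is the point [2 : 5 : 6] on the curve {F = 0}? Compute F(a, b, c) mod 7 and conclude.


F(2,5,6) ≡ 0 (mod 7); P is on the curve.

Evaluate F(2, 5, 6) term-by-term (mod 7).
  2*X**2 ↦ 2·4·1·1 = 8
  -2*X*Y ↦ -2·2·5·1 = -20
  -3*X*Z ↦ -3·2·1·6 = -36
  2*Y**2 ↦ 2·1·25·1 = 50
  2*Y*Z ↦ 2·1·5·6 = 60
  Z**2 ↦ 1·1·1·36 = 36
Sum: F(2, 5, 6) = (8) + (-20) + (-36) + (50) + (60) + (36) = 98.
Reducing mod 7: 98 ≡ 0 (mod 7).
Since F(a, b, c) ≡ 0 (mod 7), P lies on the curve.


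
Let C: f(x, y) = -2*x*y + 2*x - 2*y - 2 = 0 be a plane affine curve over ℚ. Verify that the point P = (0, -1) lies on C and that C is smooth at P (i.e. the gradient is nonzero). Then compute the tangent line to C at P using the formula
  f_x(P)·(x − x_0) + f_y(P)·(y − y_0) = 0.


Tangent line at P: 4*x - 2*y - 2 = 0.

Step 1: f(0, -1) = 0, so P lies on C.
Step 2: partial derivatives
  f_x(x, y) = 2 - 2*y, f_y(x, y) = -2*x - 2.
  f_x(P) = 4, f_y(P) = -2 (gradient nonzero, so P is smooth).
Step 3: tangent line at P: 4·(x − 0) + -2·(y − -1) = 0.
Expanding: 4*x - 2*y - 2 = 0.


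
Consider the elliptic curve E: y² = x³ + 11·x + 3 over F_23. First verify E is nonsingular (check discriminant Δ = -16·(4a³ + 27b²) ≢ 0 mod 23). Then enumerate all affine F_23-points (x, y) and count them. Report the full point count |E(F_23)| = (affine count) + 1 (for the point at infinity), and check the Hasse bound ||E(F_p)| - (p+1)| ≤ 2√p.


Affine points = {(0, 7), (0, 16), (6, 3), (6, 20), (7, 3), (7, 20), (9, 7), (9, 16), (10, 3), (10, 20), (11, 11), (11, 12), (12, 0), (14, 7), (14, 16), (15, 1), (15, 22), (20, 9), (20, 14)}; affine count = 19; |E(F_23)| = 20.

Discriminant check: Δ ∝ 4a³ + 27b² = 4·11³ + 27·3² = 4·1331 + 27·9 ≡ 1 (mod 23). Nonzero ⇒ E is nonsingular.
For each x ∈ F_23, compute rhs = x³ + 11·x + 3 mod 23, then count y ∈ F_23 with y² ≡ rhs.
  x = 0: rhs = 3, matching y values: 7, 16 (2 points).
  x = 1: rhs = 15, matching y values: none (0 points).
  x = 2: rhs = 10, matching y values: none (0 points).
  x = 3: rhs = 17, matching y values: none (0 points).
  x = 4: rhs = 19, matching y values: none (0 points).
  x = 5: rhs = 22, matching y values: none (0 points).
  x = 6: rhs = 9, matching y values: 3, 20 (2 points).
  x = 7: rhs = 9, matching y values: 3, 20 (2 points).
  x = 8: rhs = 5, matching y values: none (0 points).
  x = 9: rhs = 3, matching y values: 7, 16 (2 points).
  x = 10: rhs = 9, matching y values: 3, 20 (2 points).
  x = 11: rhs = 6, matching y values: 11, 12 (2 points).
  x = 12: rhs = 0, matching y values: 0 (1 points).
  x = 13: rhs = 20, matching y values: none (0 points).
  x = 14: rhs = 3, matching y values: 7, 16 (2 points).
  x = 15: rhs = 1, matching y values: 1, 22 (2 points).
  x = 16: rhs = 20, matching y values: none (0 points).
  x = 17: rhs = 20, matching y values: none (0 points).
  x = 18: rhs = 7, matching y values: none (0 points).
  x = 19: rhs = 10, matching y values: none (0 points).
  x = 20: rhs = 12, matching y values: 9, 14 (2 points).
  x = 21: rhs = 19, matching y values: none (0 points).
  x = 22: rhs = 14, matching y values: none (0 points).
Total affine count: 19.
Full point count |E(F_23)| = 19 + 1 = 20.
Hasse bound: |20 − (23+1)| = |-4| = 4 ≤ 2√23 ≈ 9.5917 ✓.


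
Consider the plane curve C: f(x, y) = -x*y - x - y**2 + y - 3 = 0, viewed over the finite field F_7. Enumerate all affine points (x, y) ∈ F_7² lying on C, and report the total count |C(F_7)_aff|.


Affine F_7-points: {(2, 1), (2, 5), (3, 2), (3, 3), (4, 0), (4, 4)}; count = 6.

For each of the 49 pairs (x, y) ∈ F_7², evaluate f(x, y) mod 7. Record the zeros.
  x = 0: [0↦4, 1↦4, 2↦2, 3↦5, 4↦6, 5↦5, 6↦2]  zeros at y ∈ ∅
  x = 1: [0↦3, 1↦2, 2↦6, 3↦1, 4↦1, 5↦6, 6↦2]  zeros at y ∈ ∅
  x = 2: [0↦2, 1↦0, 2↦3, 3↦4, 4↦3, 5↦0, 6↦2]  zeros at y ∈ {1, 5}
  x = 3: [0↦1, 1↦5, 2↦0, 3↦0, 4↦5, 5↦1, 6↦2]  zeros at y ∈ {2, 3}
  x = 4: [0↦0, 1↦3, 2↦4, 3↦3, 4↦0, 5↦2, 6↦2]  zeros at y ∈ {0, 4}
  x = 5: [0↦6, 1↦1, 2↦1, 3↦6, 4↦2, 5↦3, 6↦2]  zeros at y ∈ ∅
  x = 6: [0↦5, 1↦6, 2↦5, 3↦2, 4↦4, 5↦4, 6↦2]  zeros at y ∈ ∅
Collecting zeros: affine points = {(2, 1), (2, 5), (3, 2), (3, 3), (4, 0), (4, 4)}.
Total count |C(F_7)_aff| = 6.


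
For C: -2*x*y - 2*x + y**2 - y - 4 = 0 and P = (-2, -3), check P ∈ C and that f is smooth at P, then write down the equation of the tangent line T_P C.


Tangent line at P: 4*x - 3*y - 1 = 0.

Step 1: f(-2, -3) = 0, so P lies on C.
Step 2: partial derivatives
  f_x(x, y) = -2*y - 2, f_y(x, y) = -2*x + 2*y - 1.
  f_x(P) = 4, f_y(P) = -3 (gradient nonzero, so P is smooth).
Step 3: tangent line at P: 4·(x − -2) + -3·(y − -3) = 0.
Expanding: 4*x - 3*y - 1 = 0.


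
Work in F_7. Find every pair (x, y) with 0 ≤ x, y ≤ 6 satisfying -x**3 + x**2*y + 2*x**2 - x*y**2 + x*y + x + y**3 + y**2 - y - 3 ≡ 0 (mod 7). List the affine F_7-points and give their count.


Affine F_7-points: {(0, 2), (4, 1), (6, 4)}; count = 3.

For each of the 49 pairs (x, y) ∈ F_7², evaluate f(x, y) mod 7. Record the zeros.
  x = 0: [0↦4, 1↦5, 2↦0, 3↦2, 4↦3, 5↦2, 6↦5]  zeros at y ∈ {2}
  x = 1: [0↦6, 1↦1, 2↦2, 3↦1, 4↦4, 5↦3, 6↦4]  zeros at y ∈ ∅
  x = 2: [0↦6, 1↦4, 2↦6, 3↦4, 4↦4, 5↦5, 6↦6]  zeros at y ∈ ∅
  x = 3: [0↦5, 1↦1, 2↦6, 3↦5, 4↦4, 5↦2, 6↦5]  zeros at y ∈ ∅
  x = 4: [0↦4, 1↦0, 2↦3, 3↦5, 4↦5, 5↦2, 6↦2]  zeros at y ∈ {1}
  x = 5: [0↦4, 1↦2, 2↦5, 3↦5, 4↦1, 5↦6, 6↦5]  zeros at y ∈ ∅
  x = 6: [0↦6, 1↦1, 2↦6, 3↦6, 4↦0, 5↦1, 6↦1]  zeros at y ∈ {4}
Collecting zeros: affine points = {(0, 2), (4, 1), (6, 4)}.
Total count |C(F_7)_aff| = 3.


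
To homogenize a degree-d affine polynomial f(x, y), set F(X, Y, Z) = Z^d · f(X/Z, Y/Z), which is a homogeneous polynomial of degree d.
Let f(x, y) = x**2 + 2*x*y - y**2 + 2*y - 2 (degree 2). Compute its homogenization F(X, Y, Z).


F(X, Y, Z) = X**2 + 2*X*Y - Y**2 + 2*Y*Z - 2*Z**2

deg(f) = 2.
Substitute x = X/Z, y = Y/Z into f, then multiply by Z^2.
  monomial 1·x^2·y^0 ↦ 1·X^2·Y^0·Z^0.
  monomial 2·x^1·y^1 ↦ 2·X^1·Y^1·Z^0.
  monomial -1·x^0·y^2 ↦ -1·X^0·Y^2·Z^0.
  monomial 2·x^0·y^1 ↦ 2·X^0·Y^1·Z^1.
  monomial -2·x^0·y^0 ↦ -2·X^0·Y^0·Z^2.
Collecting: F(X, Y, Z) = X**2 + 2*X*Y - Y**2 + 2*Y*Z - 2*Z**2.


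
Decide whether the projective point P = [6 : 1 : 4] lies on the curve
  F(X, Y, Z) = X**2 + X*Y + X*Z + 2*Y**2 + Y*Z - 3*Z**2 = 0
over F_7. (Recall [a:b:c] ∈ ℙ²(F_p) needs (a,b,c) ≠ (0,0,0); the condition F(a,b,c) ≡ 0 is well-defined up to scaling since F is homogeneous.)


F(6,1,4) ≡ 3 (mod 7); P is NOT on the curve.

Evaluate F(6, 1, 4) term-by-term (mod 7).
  X**2 ↦ 1·36·1·1 = 36
  X*Y ↦ 1·6·1·1 = 6
  X*Z ↦ 1·6·1·4 = 24
  2*Y**2 ↦ 2·1·1·1 = 2
  Y*Z ↦ 1·1·1·4 = 4
  -3*Z**2 ↦ -3·1·1·16 = -48
Sum: F(6, 1, 4) = (36) + (6) + (24) + (2) + (4) + (-48) = 24.
Reducing mod 7: 24 ≡ 3 (mod 7).
Since F(a, b, c) ≡ 3 ≠ 0 (mod 7), P does NOT lie on the curve.


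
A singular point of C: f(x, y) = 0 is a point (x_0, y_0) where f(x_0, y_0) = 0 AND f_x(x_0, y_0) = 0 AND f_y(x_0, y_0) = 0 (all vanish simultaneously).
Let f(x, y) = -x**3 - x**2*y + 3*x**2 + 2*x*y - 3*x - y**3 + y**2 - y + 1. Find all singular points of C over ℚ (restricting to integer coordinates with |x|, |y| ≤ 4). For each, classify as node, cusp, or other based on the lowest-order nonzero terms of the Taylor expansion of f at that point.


Singular points: {(1, 0)}; classification: cusp.

Compute partial derivatives:
  f_x = -3*x**2 - 2*x*y + 6*x + 2*y - 3.
  f_y = -x**2 + 2*x - 3*y**2 + 2*y - 1.
Scan x_0 ∈ {−4, ..., 4}. For each x_0, f_y(x_0, y) is a polynomial in y; find its integer roots y ∈ {−4, ..., 4}, then test f_x and f at those candidates.
  x = -4: f_y(-4, y) = -3*y**2 + 2*y - 25; no integer root y with |y| ≤ 4.
  x = -3: f_y(-3, y) = -3*y**2 + 2*y - 16; no integer root y with |y| ≤ 4.
  x = -2: f_y(-2, y) = -3*y**2 + 2*y - 9; no integer root y with |y| ≤ 4.
  x = -1: f_y(-1, y) = -3*y**2 + 2*y - 4; no integer root y with |y| ≤ 4.
  x = 0: f_y(0, y) = -3*y**2 + 2*y - 1; no integer root y with |y| ≤ 4.
  x = 1: f_y(1, y) = -3*y**2 + 2*y; vanishes at y ∈ {0}. (1, 0): f_x = 0, f = 0 — SINGULAR.
  x = 2: f_y(2, y) = -3*y**2 + 2*y - 1; no integer root y with |y| ≤ 4.
  x = 3: f_y(3, y) = -3*y**2 + 2*y - 4; no integer root y with |y| ≤ 4.
  x = 4: f_y(4, y) = -3*y**2 + 2*y - 9; no integer root y with |y| ≤ 4.
Only singular point on the grid: (1, 0).
Classify: substitute x = 1 + u, y = 0 + v and expand: f = -u**3 - u**2*v - v**3 + v**2.
No constant or linear terms (consistent with a singular point). Quadratic part: v**2. Cubic part: -u**3 - u**2*v - v**3.
The quadratic part v**2 is a perfect square, so there is a single (double) tangent line v = 0, i.e. y = 0. Restricting the cubic part to that line (v = 0) leaves -u**3 ≠ 0, so f is not divisible by v and the branch is v² ≈ u**3 to lowest order — this is a cusp.
Classification: cusp.


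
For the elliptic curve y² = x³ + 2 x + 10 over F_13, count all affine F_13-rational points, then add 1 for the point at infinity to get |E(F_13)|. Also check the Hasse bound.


Affine points = {(0, 6), (0, 7), (1, 0), (2, 3), (2, 10), (3, 2), (3, 11), (4, 2), (4, 11), (6, 2), (6, 11), (7, 4), (7, 9), (9, 4), (9, 9), (10, 4), (10, 9)}; affine count = 17; |E(F_13)| = 18.

Discriminant check: Δ ∝ 4a³ + 27b² = 4·2³ + 27·10² = 4·8 + 27·100 ≡ 2 (mod 13). Nonzero ⇒ E is nonsingular.
For each x ∈ F_13, compute rhs = x³ + 2·x + 10 mod 13, then count y ∈ F_13 with y² ≡ rhs.
  x = 0: rhs = 10, matching y values: 6, 7 (2 points).
  x = 1: rhs = 0, matching y values: 0 (1 points).
  x = 2: rhs = 9, matching y values: 3, 10 (2 points).
  x = 3: rhs = 4, matching y values: 2, 11 (2 points).
  x = 4: rhs = 4, matching y values: 2, 11 (2 points).
  x = 5: rhs = 2, matching y values: none (0 points).
  x = 6: rhs = 4, matching y values: 2, 11 (2 points).
  x = 7: rhs = 3, matching y values: 4, 9 (2 points).
  x = 8: rhs = 5, matching y values: none (0 points).
  x = 9: rhs = 3, matching y values: 4, 9 (2 points).
  x = 10: rhs = 3, matching y values: 4, 9 (2 points).
  x = 11: rhs = 11, matching y values: none (0 points).
  x = 12: rhs = 7, matching y values: none (0 points).
Total affine count: 17.
Full point count |E(F_13)| = 17 + 1 = 18.
Hasse bound: |18 − (13+1)| = |4| = 4 ≤ 2√13 ≈ 7.2111 ✓.


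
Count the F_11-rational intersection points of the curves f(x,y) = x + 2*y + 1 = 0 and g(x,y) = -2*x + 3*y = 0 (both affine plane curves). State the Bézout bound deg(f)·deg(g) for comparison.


Common zeros: {(9, 6)}; count = 1; Bézout bound = 1.

deg(f) = 1, deg(g) = 1, so Bézout bound = 1.
Scan x ∈ F_11. For each x, list the y ∈ F_11 with f(x, y) ≡ 0 and those with g(x, y) ≡ 0 (mod 11); the common zeros in that column are the intersection.
  x = 0: f ≡ 0 at y ∈ {5}; g ≡ 0 at y ∈ {0}; common: ∅.
  x = 1: f ≡ 0 at y ∈ {10}; g ≡ 0 at y ∈ {8}; common: ∅.
  x = 2: f ≡ 0 at y ∈ {4}; g ≡ 0 at y ∈ {5}; common: ∅.
  x = 3: f ≡ 0 at y ∈ {9}; g ≡ 0 at y ∈ {2}; common: ∅.
  x = 4: f ≡ 0 at y ∈ {3}; g ≡ 0 at y ∈ {10}; common: ∅.
  x = 5: f ≡ 0 at y ∈ {8}; g ≡ 0 at y ∈ {7}; common: ∅.
  x = 6: f ≡ 0 at y ∈ {2}; g ≡ 0 at y ∈ {4}; common: ∅.
  x = 7: f ≡ 0 at y ∈ {7}; g ≡ 0 at y ∈ {1}; common: ∅.
  x = 8: f ≡ 0 at y ∈ {1}; g ≡ 0 at y ∈ {9}; common: ∅.
  x = 9: f ≡ 0 at y ∈ {6}; g ≡ 0 at y ∈ {6}; common: {6}.
  x = 10: f ≡ 0 at y ∈ {0}; g ≡ 0 at y ∈ {3}; common: ∅.
Collecting: common zeros = {(9, 6)}, so the count is 1.
Comparison with the Bézout bound: 1 ≤ 1 = deg(f)·deg(g), as expected for curves with no common component (the bound is attained).


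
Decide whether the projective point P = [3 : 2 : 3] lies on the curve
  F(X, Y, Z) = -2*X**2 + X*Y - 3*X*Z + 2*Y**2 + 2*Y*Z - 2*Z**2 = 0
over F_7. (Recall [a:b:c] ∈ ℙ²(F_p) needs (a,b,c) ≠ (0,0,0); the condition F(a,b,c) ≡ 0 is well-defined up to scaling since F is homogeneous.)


F(3,2,3) ≡ 5 (mod 7); P is NOT on the curve.

Evaluate F(3, 2, 3) term-by-term (mod 7).
  -2*X**2 ↦ -2·9·1·1 = -18
  X*Y ↦ 1·3·2·1 = 6
  -3*X*Z ↦ -3·3·1·3 = -27
  2*Y**2 ↦ 2·1·4·1 = 8
  2*Y*Z ↦ 2·1·2·3 = 12
  -2*Z**2 ↦ -2·1·1·9 = -18
Sum: F(3, 2, 3) = (-18) + (6) + (-27) + (8) + (12) + (-18) = -37.
Reducing mod 7: -37 ≡ 5 (mod 7).
Since F(a, b, c) ≡ 5 ≠ 0 (mod 7), P does NOT lie on the curve.


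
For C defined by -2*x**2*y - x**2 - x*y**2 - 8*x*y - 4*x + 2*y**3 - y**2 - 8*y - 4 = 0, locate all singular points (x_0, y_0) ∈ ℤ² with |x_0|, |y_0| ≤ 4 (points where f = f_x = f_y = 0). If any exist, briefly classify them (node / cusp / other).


Singular points: {(-2, 0)}; classification: node.

Compute partial derivatives:
  f_x = -4*x*y - 2*x - y**2 - 8*y - 4.
  f_y = -2*x**2 - 2*x*y - 8*x + 6*y**2 - 2*y - 8.
Scan x_0 ∈ {−4, ..., 4}. For each x_0, f_y(x_0, y) is a polynomial in y; find its integer roots y ∈ {−4, ..., 4}, then test f_x and f at those candidates.
  x = -4: f_y(-4, y) = 6*y**2 + 6*y - 8; no integer root y with |y| ≤ 4.
  x = -3: f_y(-3, y) = 6*y**2 + 4*y - 2; vanishes at y ∈ {-1}. (-3, -1): f_x = -3 ≠ 0.
  x = -2: f_y(-2, y) = 6*y**2 + 2*y; vanishes at y ∈ {0}. (-2, 0): f_x = 0, f = 0 — SINGULAR.
  x = -1: f_y(-1, y) = 6*y**2 - 2; no integer root y with |y| ≤ 4.
  x = 0: f_y(0, y) = 6*y**2 - 2*y - 8; vanishes at y ∈ {-1}. (0, -1): f_x = 3 ≠ 0.
  x = 1: f_y(1, y) = 6*y**2 - 4*y - 18; no integer root y with |y| ≤ 4.
  x = 2: f_y(2, y) = 6*y**2 - 6*y - 32; no integer root y with |y| ≤ 4.
  x = 3: f_y(3, y) = 6*y**2 - 8*y - 50; no integer root y with |y| ≤ 4.
  x = 4: f_y(4, y) = 6*y**2 - 10*y - 72; no integer root y with |y| ≤ 4.
Only singular point on the grid: (-2, 0).
Classify: substitute x = -2 + u, y = 0 + v and expand: f = -2*u**2*v - u**2 - u*v**2 + 2*v**3 + v**2.
No constant or linear terms (consistent with a singular point). Quadratic part: -u**2 + v**2. Cubic part: -2*u**2*v - u*v**2 + 2*v**3.
The quadratic part v**2 - u**2 = (v − u)(v + u) splits into two distinct linear factors, so there are two distinct tangent lines y − 0 = ±(x − -2) — this is a node (ordinary double point).
Classification: node.


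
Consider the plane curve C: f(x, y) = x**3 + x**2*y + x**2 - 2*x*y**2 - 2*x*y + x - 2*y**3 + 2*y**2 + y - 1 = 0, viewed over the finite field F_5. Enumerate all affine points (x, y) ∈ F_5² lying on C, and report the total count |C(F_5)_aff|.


Affine F_5-points: {(0, 1), (1, 1), (2, 1), (3, 3), (4, 4)}; count = 5.

For each of the 25 pairs (x, y) ∈ F_5², evaluate f(x, y) mod 5. Record the zeros.
  x = 0: [0↦4, 1↦0, 2↦3, 3↦1, 4↦2]  zeros at y ∈ {1}
  x = 1: [0↦2, 1↦0, 2↦1, 3↦3, 4↦4]  zeros at y ∈ {1}
  x = 2: [0↦3, 1↦0, 2↦1, 3↦4, 4↦2]  zeros at y ∈ {1}
  x = 3: [0↦3, 1↦1, 2↦4, 3↦0, 4↦2]  zeros at y ∈ {3}
  x = 4: [0↦3, 1↦4, 2↦1, 3↦2, 4↦0]  zeros at y ∈ {4}
Collecting zeros: affine points = {(0, 1), (1, 1), (2, 1), (3, 3), (4, 4)}.
Total count |C(F_5)_aff| = 5.


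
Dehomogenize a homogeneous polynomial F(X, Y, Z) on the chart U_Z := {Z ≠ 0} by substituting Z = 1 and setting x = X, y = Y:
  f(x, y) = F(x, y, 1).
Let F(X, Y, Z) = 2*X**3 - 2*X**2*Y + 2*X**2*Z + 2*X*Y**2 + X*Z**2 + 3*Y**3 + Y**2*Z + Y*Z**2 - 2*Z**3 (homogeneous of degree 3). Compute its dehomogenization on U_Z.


f(x, y) = 2*x**3 - 2*x**2*y + 2*x**2 + 2*x*y**2 + x + 3*y**3 + y**2 + y - 2

On U_Z we set Z = 1. Each monomial c·X^i·Y^j·Z^k in F becomes c·x^i·y^j·1^k = c·x^i·y^j.
Substituting Z = 1: F(X, Y, 1) = 2*x**3 - 2*x**2*y + 2*x**2 + 2*x*y**2 + x + 3*y**3 + y**2 + y - 2.
Note: deg(f) ≤ deg(F) = 3; strict inequality happens when F is divisible by Z (lost terms).
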